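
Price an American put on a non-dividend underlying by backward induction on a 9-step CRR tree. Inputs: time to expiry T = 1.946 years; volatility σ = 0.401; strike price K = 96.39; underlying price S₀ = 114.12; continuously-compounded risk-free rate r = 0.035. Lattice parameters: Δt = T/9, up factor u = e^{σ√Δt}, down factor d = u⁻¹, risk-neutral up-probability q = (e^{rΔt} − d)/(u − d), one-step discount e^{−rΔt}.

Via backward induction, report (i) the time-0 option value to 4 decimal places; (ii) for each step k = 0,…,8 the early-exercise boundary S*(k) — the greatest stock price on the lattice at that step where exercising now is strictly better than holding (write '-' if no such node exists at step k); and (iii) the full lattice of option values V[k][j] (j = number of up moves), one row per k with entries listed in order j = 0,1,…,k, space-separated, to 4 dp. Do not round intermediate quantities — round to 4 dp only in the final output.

price = 12.6443
boundary = - - - - 54.1304 44.9222 54.1304 65.2261 78.5962
tree:
12.6443
17.8909 7.0194
24.6307 10.6917 3.0531
32.8523 15.8937 5.0851 0.8451
42.2596 22.9302 8.3329 1.5593 0.0654
51.4678 31.8694 13.3688 2.8729 0.1252 0.0000
59.1096 42.2596 20.8397 5.2851 0.2398 0.0000 0.0000
65.4514 51.4678 31.1639 9.7064 0.4591 0.0000 0.0000 0.0000
70.7144 59.1096 42.2596 17.7938 0.8790 0.0000 0.0000 0.0000 0.0000
75.0821 65.4514 51.4678 31.1639 1.6831 0.0000 0.0000 0.0000 0.0000 0.0000

Δt=0.21622  u=1.20498  d=0.82989  q=0.47377  discount=0.99246
step 9 (expiry): payoffs max(K−S,0) = 75.0821 65.4514 51.4678 31.1639 1.6831 0.0000 0.0000 0.0000 0.0000 0.0000
step 8: (k=8,j=0): S=25.6756, (K−S)⁺=70.7144, hold=69.9877 ⇒ V=70.7144 exercise | (k=8,j=1): S=37.2804, (K−S)⁺=59.1096, hold=58.3829 ⇒ V=59.1096 exercise | (k=8,j=2): S=54.1304, (K−S)⁺=42.2596, hold=41.5329 ⇒ V=42.2596 exercise | (k=8,j=3): S=78.5962, (K−S)⁺=17.7938, hold=17.0671 ⇒ V=17.7938 exercise | (k=8,j=4): S=114.1200, (K−S)⁺=0.0000, hold=0.8790 ⇒ V=0.8790 continue | (k=8,j=5): S=165.6999, (K−S)⁺=0.0000, hold=0.0000 ⇒ V=0.0000 continue | (k=8,j=6): S=240.5928, (K−S)⁺=0.0000, hold=0.0000 ⇒ V=0.0000 continue | (k=8,j=7): S=349.3357, (K−S)⁺=0.0000, hold=0.0000 ⇒ V=0.0000 continue | (k=8,j=8): S=507.2282, (K−S)⁺=0.0000, hold=0.0000 ⇒ V=0.0000 continue  boundary S*=78.5962
step 7: (k=7,j=0): S=30.9386, (K−S)⁺=65.4514, hold=64.7247 ⇒ V=65.4514 exercise | (k=7,j=1): S=44.9222, (K−S)⁺=51.4678, hold=50.7411 ⇒ V=51.4678 exercise | (k=7,j=2): S=65.2261, (K−S)⁺=31.1639, hold=30.4372 ⇒ V=31.1639 exercise | (k=7,j=3): S=94.7069, (K−S)⁺=1.6831, hold=9.7064 ⇒ V=9.7064 continue | (k=7,j=4): S=137.5124, (K−S)⁺=0.0000, hold=0.4591 ⇒ V=0.4591 continue | (k=7,j=5): S=199.6652, (K−S)⁺=0.0000, hold=0.0000 ⇒ V=0.0000 continue | (k=7,j=6): S=289.9097, (K−S)⁺=0.0000, hold=0.0000 ⇒ V=0.0000 continue | (k=7,j=7): S=420.9429, (K−S)⁺=0.0000, hold=0.0000 ⇒ V=0.0000 continue  boundary S*=65.2261
step 6: (k=6,j=0): S=37.2804, (K−S)⁺=59.1096, hold=58.3829 ⇒ V=59.1096 exercise | (k=6,j=1): S=54.1304, (K−S)⁺=42.2596, hold=41.5329 ⇒ V=42.2596 exercise | (k=6,j=2): S=78.5962, (K−S)⁺=17.7938, hold=20.8397 ⇒ V=20.8397 continue | (k=6,j=3): S=114.1200, (K−S)⁺=0.0000, hold=5.2851 ⇒ V=5.2851 continue | (k=6,j=4): S=165.6999, (K−S)⁺=0.0000, hold=0.2398 ⇒ V=0.2398 continue | (k=6,j=5): S=240.5928, (K−S)⁺=0.0000, hold=0.0000 ⇒ V=0.0000 continue | (k=6,j=6): S=349.3357, (K−S)⁺=0.0000, hold=0.0000 ⇒ V=0.0000 continue  boundary S*=54.1304
step 5: (k=5,j=0): S=44.9222, (K−S)⁺=51.4678, hold=50.7411 ⇒ V=51.4678 exercise | (k=5,j=1): S=65.2261, (K−S)⁺=31.1639, hold=31.8694 ⇒ V=31.8694 continue | (k=5,j=2): S=94.7069, (K−S)⁺=1.6831, hold=13.3688 ⇒ V=13.3688 continue | (k=5,j=3): S=137.5124, (K−S)⁺=0.0000, hold=2.8729 ⇒ V=2.8729 continue | (k=5,j=4): S=199.6652, (K−S)⁺=0.0000, hold=0.1252 ⇒ V=0.1252 continue | (k=5,j=5): S=289.9097, (K−S)⁺=0.0000, hold=0.0000 ⇒ V=0.0000 continue  boundary S*=44.9222
step 4: (k=4,j=0): S=54.1304, (K−S)⁺=42.2596, hold=41.8646 ⇒ V=42.2596 exercise | (k=4,j=1): S=78.5962, (K−S)⁺=17.7938, hold=22.9302 ⇒ V=22.9302 continue | (k=4,j=2): S=114.1200, (K−S)⁺=0.0000, hold=8.3329 ⇒ V=8.3329 continue | (k=4,j=3): S=165.6999, (K−S)⁺=0.0000, hold=1.5593 ⇒ V=1.5593 continue | (k=4,j=4): S=240.5928, (K−S)⁺=0.0000, hold=0.0654 ⇒ V=0.0654 continue  boundary S*=54.1304
step 3: (k=3,j=0): S=65.2261, (K−S)⁺=31.1639, hold=32.8523 ⇒ V=32.8523 continue | (k=3,j=1): S=94.7069, (K−S)⁺=1.6831, hold=15.8937 ⇒ V=15.8937 continue | (k=3,j=2): S=137.5124, (K−S)⁺=0.0000, hold=5.0851 ⇒ V=5.0851 continue | (k=3,j=3): S=199.6652, (K−S)⁺=0.0000, hold=0.8451 ⇒ V=0.8451 continue  boundary S*=-
step 2: (k=2,j=0): S=78.5962, (K−S)⁺=17.7938, hold=24.6307 ⇒ V=24.6307 continue | (k=2,j=1): S=114.1200, (K−S)⁺=0.0000, hold=10.6917 ⇒ V=10.6917 continue | (k=2,j=2): S=165.6999, (K−S)⁺=0.0000, hold=3.0531 ⇒ V=3.0531 continue  boundary S*=-
step 1: (k=1,j=0): S=94.7069, (K−S)⁺=1.6831, hold=17.8909 ⇒ V=17.8909 continue | (k=1,j=1): S=137.5124, (K−S)⁺=0.0000, hold=7.0194 ⇒ V=7.0194 continue  boundary S*=-
step 0: (k=0,j=0): S=114.1200, (K−S)⁺=0.0000, hold=12.6443 ⇒ V=12.6443 continue  boundary S*=-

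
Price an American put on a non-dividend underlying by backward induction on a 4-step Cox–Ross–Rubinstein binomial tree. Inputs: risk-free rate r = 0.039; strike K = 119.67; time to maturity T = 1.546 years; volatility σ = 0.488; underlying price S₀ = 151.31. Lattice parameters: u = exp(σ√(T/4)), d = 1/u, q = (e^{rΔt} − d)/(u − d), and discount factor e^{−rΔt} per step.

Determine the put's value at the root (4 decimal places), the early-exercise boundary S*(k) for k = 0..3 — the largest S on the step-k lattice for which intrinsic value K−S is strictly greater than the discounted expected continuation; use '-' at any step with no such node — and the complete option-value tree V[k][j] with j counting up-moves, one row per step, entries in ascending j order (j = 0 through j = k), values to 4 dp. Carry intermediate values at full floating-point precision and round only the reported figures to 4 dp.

price = 17.2577
boundary = - - - 60.8964
tree:
17.2577
26.9756 5.9339
40.8066 10.9404 0.0000
58.7736 20.1710 0.0000 0.0000
74.7093 37.1897 0.0000 0.0000 0.0000

Δt=0.38650, u=1.35444, d=0.73831, q=0.44938, disc=e^(-rΔt)=0.98504
k=4 terminal: V=max(K-S,0) → 74.7093 37.1897 0.0000 0.0000 0.0000
k=3: j=0 S=60.8964 intr=58.7736 cont=56.9832 V=58.7736[EX]; j=1 S=111.7144 intr=7.9556 cont=20.1710 V=20.1710[hold]; j=2 S=204.9398 intr=0.0000 cont=0.0000 V=0.0000[hold]; j=3 S=375.9615 intr=0.0000 cont=0.0000 V=0.0000[hold]  S*(3)=60.8964
k=2: j=0 S=82.4803 intr=37.1897 cont=40.8066 V=40.8066[hold]; j=1 S=151.3100 intr=0.0000 cont=10.9404 V=10.9404[hold]; j=2 S=277.5778 intr=0.0000 cont=0.0000 V=0.0000[hold]  S*(2)=-
k=1: j=0 S=111.7144 intr=7.9556 cont=26.9756 V=26.9756[hold]; j=1 S=204.9398 intr=0.0000 cont=5.9339 V=5.9339[hold]  S*(1)=-
k=0: j=0 S=151.3100 intr=0.0000 cont=17.2577 V=17.2577[hold]  S*(0)=-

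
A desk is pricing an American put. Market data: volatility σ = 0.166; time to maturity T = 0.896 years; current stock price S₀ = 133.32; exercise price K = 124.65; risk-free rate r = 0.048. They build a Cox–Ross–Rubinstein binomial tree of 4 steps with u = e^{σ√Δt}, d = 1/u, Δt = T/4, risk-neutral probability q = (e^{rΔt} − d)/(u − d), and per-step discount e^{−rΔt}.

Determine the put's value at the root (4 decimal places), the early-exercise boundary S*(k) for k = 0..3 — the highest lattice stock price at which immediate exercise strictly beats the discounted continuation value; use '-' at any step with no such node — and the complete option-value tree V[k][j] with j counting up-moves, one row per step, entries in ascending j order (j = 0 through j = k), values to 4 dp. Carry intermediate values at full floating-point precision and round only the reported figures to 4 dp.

params: Δt=0.22400 u=1.08173 d=0.92444 q=0.54909 e^(-rΔt)=0.98931
t_4 payoffs: 27.2827 10.7158 0.0000 0.0000 0.0000
t_3: node(3,0) S=105.3255 payoff=19.3245 vs cont=17.9914 → 19.3245 [stop]  node(3,1) S=123.2465 payoff=1.4035 vs cont=4.7801 → 4.7801 [wait]  node(3,2) S=144.2168 payoff=0.0000 vs cont=0.0000 → 0.0000 [wait]  node(3,3) S=168.7552 payoff=0.0000 vs cont=0.0000 → 0.0000 [wait]  ⇒ S*(3)=105.3255
t_2: node(2,0) S=113.9342 payoff=10.7158 vs cont=11.2170 → 11.2170 [wait]  node(2,1) S=133.3200 payoff=0.0000 vs cont=2.1323 → 2.1323 [wait]  node(2,2) S=156.0043 payoff=0.0000 vs cont=0.0000 → 0.0000 [wait]  ⇒ S*(2)=-
t_1: node(1,0) S=123.2465 payoff=1.4035 vs cont=6.1621 → 6.1621 [wait]  node(1,1) S=144.2168 payoff=0.0000 vs cont=0.9512 → 0.9512 [wait]  ⇒ S*(1)=-
t_0: node(0,0) S=133.3200 payoff=0.0000 vs cont=3.2655 → 3.2655 [wait]  ⇒ S*(0)=-

price = 3.2655
boundary = - - - 105.3255
tree:
3.2655
6.1621 0.9512
11.2170 2.1323 0.0000
19.3245 4.7801 0.0000 0.0000
27.2827 10.7158 0.0000 0.0000 0.0000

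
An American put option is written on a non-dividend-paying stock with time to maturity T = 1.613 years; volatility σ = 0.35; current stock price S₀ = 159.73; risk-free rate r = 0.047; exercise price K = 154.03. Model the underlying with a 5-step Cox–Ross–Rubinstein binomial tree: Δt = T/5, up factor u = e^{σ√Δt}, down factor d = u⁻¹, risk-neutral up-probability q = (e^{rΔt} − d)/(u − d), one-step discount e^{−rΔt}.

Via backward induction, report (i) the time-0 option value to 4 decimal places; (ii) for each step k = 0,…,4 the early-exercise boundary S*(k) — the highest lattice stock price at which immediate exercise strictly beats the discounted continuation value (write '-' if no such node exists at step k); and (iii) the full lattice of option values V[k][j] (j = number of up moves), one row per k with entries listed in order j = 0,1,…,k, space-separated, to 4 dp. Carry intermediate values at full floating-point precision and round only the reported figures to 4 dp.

Δt=0.32260  u=1.21993  d=0.81972  q=0.48864  discount=0.98495
step 5 (expiry): payoffs max(K−S,0) = 94.9128 66.0502 23.0961 0.0000 0.0000 0.0000
step 4: (k=4,j=0): S=72.1188, (K−S)⁺=81.9112, hold=79.5934 ⇒ V=81.9112 exercise | (k=4,j=1): S=107.3291, (K−S)⁺=46.7009, hold=44.3831 ⇒ V=46.7009 exercise | (k=4,j=2): S=159.7300, (K−S)⁺=0.0000, hold=11.6327 ⇒ V=11.6327 continue | (k=4,j=3): S=237.7144, (K−S)⁺=0.0000, hold=0.0000 ⇒ V=0.0000 continue | (k=4,j=4): S=353.7729, (K−S)⁺=0.0000, hold=0.0000 ⇒ V=0.0000 continue  boundary S*=107.3291
step 3: (k=3,j=0): S=87.9798, (K−S)⁺=66.0502, hold=63.7324 ⇒ V=66.0502 exercise | (k=3,j=1): S=130.9339, (K−S)⁺=23.0961, hold=29.1203 ⇒ V=29.1203 continue | (k=3,j=2): S=194.8592, (K−S)⁺=0.0000, hold=5.8590 ⇒ V=5.8590 continue | (k=3,j=3): S=289.9947, (K−S)⁺=0.0000, hold=0.0000 ⇒ V=0.0000 continue  boundary S*=87.9798
step 2: (k=2,j=0): S=107.3291, (K−S)⁺=46.7009, hold=47.2825 ⇒ V=47.2825 continue | (k=2,j=1): S=159.7300, (K−S)⁺=0.0000, hold=17.4868 ⇒ V=17.4868 continue | (k=2,j=2): S=237.7144, (K−S)⁺=0.0000, hold=2.9510 ⇒ V=2.9510 continue  boundary S*=-
step 1: (k=1,j=0): S=130.9339, (K−S)⁺=23.0961, hold=32.2307 ⇒ V=32.2307 continue | (k=1,j=1): S=194.8592, (K−S)⁺=0.0000, hold=10.2278 ⇒ V=10.2278 continue  boundary S*=-
step 0: (k=0,j=0): S=159.7300, (K−S)⁺=0.0000, hold=21.1560 ⇒ V=21.1560 continue  boundary S*=-

price = 21.1560
boundary = - - - 87.9798 107.3291
tree:
21.1560
32.2307 10.2278
47.2825 17.4868 2.9510
66.0502 29.1203 5.8590 0.0000
81.9112 46.7009 11.6327 0.0000 0.0000
94.9128 66.0502 23.0961 0.0000 0.0000 0.0000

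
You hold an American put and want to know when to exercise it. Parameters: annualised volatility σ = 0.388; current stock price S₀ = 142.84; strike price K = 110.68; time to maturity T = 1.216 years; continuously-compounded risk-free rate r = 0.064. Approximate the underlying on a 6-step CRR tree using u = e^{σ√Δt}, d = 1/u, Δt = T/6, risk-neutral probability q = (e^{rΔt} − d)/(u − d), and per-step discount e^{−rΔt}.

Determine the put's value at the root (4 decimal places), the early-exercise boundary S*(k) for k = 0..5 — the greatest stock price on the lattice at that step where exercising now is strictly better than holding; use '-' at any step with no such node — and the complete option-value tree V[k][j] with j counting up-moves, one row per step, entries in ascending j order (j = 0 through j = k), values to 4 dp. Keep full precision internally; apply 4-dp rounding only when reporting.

Δt=0.20267, u=1.19086, d=0.83973, q=0.49362, disc=e^(-rΔt)=0.98711
k=6 terminal: V=max(K-S,0) → 60.5964 39.6546 9.9563 0.0000 0.0000 0.0000 0.0000
k=5: j=0 S=59.6424 intr=51.0376 cont=49.6113 V=51.0376[EX]; j=1 S=84.5810 intr=26.0990 cont=24.6727 V=26.0990[EX]; j=2 S=119.9474 intr=0.0000 cont=4.9766 V=4.9766[hold]; j=3 S=170.1018 intr=0.0000 cont=0.0000 V=0.0000[hold]; j=4 S=241.2275 intr=0.0000 cont=0.0000 V=0.0000[hold]; j=5 S=342.0936 intr=0.0000 cont=0.0000 V=0.0000[hold]  S*(5)=84.5810
k=4: j=0 S=71.0254 intr=39.6546 cont=38.2283 V=39.6546[EX]; j=1 S=100.7237 intr=9.9563 cont=15.4705 V=15.4705[hold]; j=2 S=142.8400 intr=0.0000 cont=2.4876 V=2.4876[hold]; j=3 S=202.5666 intr=0.0000 cont=0.0000 V=0.0000[hold]; j=4 S=287.2671 intr=0.0000 cont=0.0000 V=0.0000[hold]  S*(4)=71.0254
k=3: j=0 S=84.5810 intr=26.0990 cont=27.3596 V=27.3596[hold]; j=1 S=119.9474 intr=0.0000 cont=8.9451 V=8.9451[hold]; j=2 S=170.1018 intr=0.0000 cont=1.2434 V=1.2434[hold]; j=3 S=241.2275 intr=0.0000 cont=0.0000 V=0.0000[hold]  S*(3)=-
k=2: j=0 S=100.7237 intr=9.9563 cont=18.0343 V=18.0343[hold]; j=1 S=142.8400 intr=0.0000 cont=5.0771 V=5.0771[hold]; j=2 S=202.5666 intr=0.0000 cont=0.6215 V=0.6215[hold]  S*(2)=-
k=1: j=0 S=119.9474 intr=0.0000 cont=11.4883 V=11.4883[hold]; j=1 S=170.1018 intr=0.0000 cont=2.8406 V=2.8406[hold]  S*(1)=-
k=0: j=0 S=142.8400 intr=0.0000 cont=7.1266 V=7.1266[hold]  S*(0)=-

price = 7.1266
boundary = - - - - 71.0254 84.5810
tree:
7.1266
11.4883 2.8406
18.0343 5.0771 0.6215
27.3596 8.9451 1.2434 0.0000
39.6546 15.4705 2.4876 0.0000 0.0000
51.0376 26.0990 4.9766 0.0000 0.0000 0.0000
60.5964 39.6546 9.9563 0.0000 0.0000 0.0000 0.0000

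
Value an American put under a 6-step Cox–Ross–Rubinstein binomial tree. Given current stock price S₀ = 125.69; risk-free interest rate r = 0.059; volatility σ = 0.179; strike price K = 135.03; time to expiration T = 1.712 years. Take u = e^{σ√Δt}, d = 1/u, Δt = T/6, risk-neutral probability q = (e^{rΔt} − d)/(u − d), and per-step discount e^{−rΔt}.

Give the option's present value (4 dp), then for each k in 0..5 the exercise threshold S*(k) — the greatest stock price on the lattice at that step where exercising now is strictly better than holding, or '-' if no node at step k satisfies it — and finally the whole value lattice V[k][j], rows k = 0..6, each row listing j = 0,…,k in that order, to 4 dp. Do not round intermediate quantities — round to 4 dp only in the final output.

price = 12.6510
boundary = - 114.2287 103.8126 114.2287 103.8126 114.2287
tree:
12.6510
20.8013 6.7501
31.2174 12.0735 2.8504
40.6838 20.8013 5.7101 0.7322
49.2869 31.2174 11.1223 1.7108 0.0000
57.1055 40.6838 20.8013 3.9973 0.0000 0.0000
64.2112 49.2869 31.2174 9.3400 0.0000 0.0000 0.0000

Δt=0.28533  u=1.10034  d=0.90881  q=0.56476  discount=0.98331
step 6 (expiry): payoffs max(K−S,0) = 64.2112 49.2869 31.2174 9.3400 0.0000 0.0000 0.0000
step 5: (k=5,j=0): S=77.9245, (K−S)⁺=57.1055, hold=54.8514 ⇒ V=57.1055 exercise | (k=5,j=1): S=94.3462, (K−S)⁺=40.6838, hold=38.4296 ⇒ V=40.6838 exercise | (k=5,j=2): S=114.2287, (K−S)⁺=20.8013, hold=18.5471 ⇒ V=20.8013 exercise | (k=5,j=3): S=138.3012, (K−S)⁺=0.0000, hold=3.9973 ⇒ V=3.9973 continue | (k=5,j=4): S=167.4468, (K−S)⁺=0.0000, hold=0.0000 ⇒ V=0.0000 continue | (k=5,j=5): S=202.7345, (K−S)⁺=0.0000, hold=0.0000 ⇒ V=0.0000 continue  boundary S*=114.2287
step 4: (k=4,j=0): S=85.7431, (K−S)⁺=49.2869, hold=47.0327 ⇒ V=49.2869 exercise | (k=4,j=1): S=103.8126, (K−S)⁺=31.2174, hold=28.9633 ⇒ V=31.2174 exercise | (k=4,j=2): S=125.6900, (K−S)⁺=9.3400, hold=11.1223 ⇒ V=11.1223 continue | (k=4,j=3): S=152.1779, (K−S)⁺=0.0000, hold=1.7108 ⇒ V=1.7108 continue | (k=4,j=4): S=184.2478, (K−S)⁺=0.0000, hold=0.0000 ⇒ V=0.0000 continue  boundary S*=103.8126
step 3: (k=3,j=0): S=94.3462, (K−S)⁺=40.6838, hold=38.4296 ⇒ V=40.6838 exercise | (k=3,j=1): S=114.2287, (K−S)⁺=20.8013, hold=19.5369 ⇒ V=20.8013 exercise | (k=3,j=2): S=138.3012, (K−S)⁺=0.0000, hold=5.7101 ⇒ V=5.7101 continue | (k=3,j=3): S=167.4468, (K−S)⁺=0.0000, hold=0.7322 ⇒ V=0.7322 continue  boundary S*=114.2287
step 2: (k=2,j=0): S=103.8126, (K−S)⁺=31.2174, hold=28.9633 ⇒ V=31.2174 exercise | (k=2,j=1): S=125.6900, (K−S)⁺=9.3400, hold=12.0735 ⇒ V=12.0735 continue | (k=2,j=2): S=152.1779, (K−S)⁺=0.0000, hold=2.8504 ⇒ V=2.8504 continue  boundary S*=103.8126
step 1: (k=1,j=0): S=114.2287, (K−S)⁺=20.8013, hold=20.0651 ⇒ V=20.8013 exercise | (k=1,j=1): S=138.3012, (K−S)⁺=0.0000, hold=6.7501 ⇒ V=6.7501 continue  boundary S*=114.2287
step 0: (k=0,j=0): S=125.6900, (K−S)⁺=9.3400, hold=12.6510 ⇒ V=12.6510 continue  boundary S*=-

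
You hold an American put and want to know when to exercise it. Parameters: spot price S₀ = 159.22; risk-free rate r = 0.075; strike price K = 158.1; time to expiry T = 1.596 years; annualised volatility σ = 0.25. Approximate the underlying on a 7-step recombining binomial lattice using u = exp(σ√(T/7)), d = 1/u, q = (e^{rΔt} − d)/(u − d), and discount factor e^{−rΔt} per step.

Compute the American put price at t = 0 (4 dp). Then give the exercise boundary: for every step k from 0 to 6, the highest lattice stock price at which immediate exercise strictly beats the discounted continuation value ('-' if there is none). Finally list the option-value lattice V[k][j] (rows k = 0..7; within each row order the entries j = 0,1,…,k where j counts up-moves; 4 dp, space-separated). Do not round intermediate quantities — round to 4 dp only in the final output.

params: Δt=0.22800 u=1.12679 d=0.88748 q=0.54226 e^(-rΔt)=0.98305
t_7 payoffs: 89.0609 70.4440 46.8070 16.7960 0.0000 0.0000 0.0000 0.0000
t_6: node(6,0) S=77.7926 payoff=80.3074 vs cont=77.6268 → 80.3074 [stop]  node(6,1) S=98.7700 payoff=59.3300 vs cont=56.6495 → 59.3300 [stop]  node(6,2) S=125.4040 payoff=32.6960 vs cont=30.0155 → 32.6960 [stop]  node(6,3) S=159.2200 payoff=0.0000 vs cont=7.5578 → 7.5578 [wait]  node(6,4) S=202.1548 payoff=0.0000 vs cont=0.0000 → 0.0000 [wait]  node(6,5) S=256.6672 payoff=0.0000 vs cont=0.0000 → 0.0000 [wait]  node(6,6) S=325.8793 payoff=0.0000 vs cont=0.0000 → 0.0000 [wait]  ⇒ S*(6)=125.4040
t_5: node(5,0) S=87.6560 payoff=70.4440 vs cont=67.7635 → 70.4440 [stop]  node(5,1) S=111.2930 payoff=46.8070 vs cont=44.1264 → 46.8070 [stop]  node(5,2) S=141.3040 payoff=16.7960 vs cont=18.7414 → 18.7414 [wait]  node(5,3) S=179.4076 payoff=0.0000 vs cont=3.4009 → 3.4009 [wait]  node(5,4) S=227.7861 payoff=0.0000 vs cont=0.0000 → 0.0000 [wait]  node(5,5) S=289.2102 payoff=0.0000 vs cont=0.0000 → 0.0000 [wait]  ⇒ S*(5)=111.2930
t_4: node(4,0) S=98.7700 payoff=59.3300 vs cont=56.6495 → 59.3300 [stop]  node(4,1) S=125.4040 payoff=32.6960 vs cont=31.0525 → 32.6960 [stop]  node(4,2) S=159.2200 payoff=0.0000 vs cont=10.2461 → 10.2461 [wait]  node(4,3) S=202.1548 payoff=0.0000 vs cont=1.5303 → 1.5303 [wait]  node(4,4) S=256.6672 payoff=0.0000 vs cont=0.0000 → 0.0000 [wait]  ⇒ S*(4)=125.4040
t_3: node(3,0) S=111.2930 payoff=46.8070 vs cont=44.1264 → 46.8070 [stop]  node(3,1) S=141.3040 payoff=16.7960 vs cont=20.1744 → 20.1744 [wait]  node(3,2) S=179.4076 payoff=0.0000 vs cont=5.4263 → 5.4263 [wait]  node(3,3) S=227.7861 payoff=0.0000 vs cont=0.6886 → 0.6886 [wait]  ⇒ S*(3)=111.2930
t_2: node(2,0) S=125.4040 payoff=32.6960 vs cont=31.8164 → 32.6960 [stop]  node(2,1) S=159.2200 payoff=0.0000 vs cont=11.9706 → 11.9706 [wait]  node(2,2) S=202.1548 payoff=0.0000 vs cont=2.8088 → 2.8088 [wait]  ⇒ S*(2)=125.4040
t_1: node(1,0) S=141.3040 payoff=16.7960 vs cont=21.0937 → 21.0937 [wait]  node(1,1) S=179.4076 payoff=0.0000 vs cont=6.8838 → 6.8838 [wait]  ⇒ S*(1)=-
t_0: node(0,0) S=159.2200 payoff=0.0000 vs cont=13.1612 → 13.1612 [wait]  ⇒ S*(0)=-

price = 13.1612
boundary = - - 125.4040 111.2930 125.4040 111.2930 125.4040
tree:
13.1612
21.0937 6.8838
32.6960 11.9706 2.8088
46.8070 20.1744 5.4263 0.6886
59.3300 32.6960 10.2461 1.5303 0.0000
70.4440 46.8070 18.7414 3.4009 0.0000 0.0000
80.3074 59.3300 32.6960 7.5578 0.0000 0.0000 0.0000
89.0609 70.4440 46.8070 16.7960 0.0000 0.0000 0.0000 0.0000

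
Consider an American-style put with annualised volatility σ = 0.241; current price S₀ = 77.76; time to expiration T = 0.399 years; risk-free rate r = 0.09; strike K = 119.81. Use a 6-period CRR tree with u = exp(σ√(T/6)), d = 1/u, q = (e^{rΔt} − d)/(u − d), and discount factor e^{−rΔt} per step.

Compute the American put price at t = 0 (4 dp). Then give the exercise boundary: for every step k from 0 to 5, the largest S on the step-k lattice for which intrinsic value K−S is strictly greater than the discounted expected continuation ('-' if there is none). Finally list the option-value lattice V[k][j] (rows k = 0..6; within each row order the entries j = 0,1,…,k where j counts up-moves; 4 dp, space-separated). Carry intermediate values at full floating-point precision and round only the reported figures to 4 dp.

Δt=0.06650  u=1.06412  d=0.93974  q=0.53273  discount=0.99403
step 6 (expiry): payoffs max(K−S,0) = 66.2534 59.1651 51.1387 42.0500 31.7584 20.1046 6.9085
step 5: (k=5,j=0): S=56.9906, (K−S)⁺=62.8194, hold=62.1045 ⇒ V=62.8194 exercise | (k=5,j=1): S=64.5334, (K−S)⁺=55.2766, hold=54.5617 ⇒ V=55.2766 exercise | (k=5,j=2): S=73.0745, (K−S)⁺=46.7355, hold=46.0206 ⇒ V=46.7355 exercise | (k=5,j=3): S=82.7460, (K−S)⁺=37.0640, hold=36.3491 ⇒ V=37.0640 exercise | (k=5,j=4): S=93.6975, (K−S)⁺=26.1125, hold=25.3976 ⇒ V=26.1125 exercise | (k=5,j=5): S=106.0985, (K−S)⁺=13.7115, hold=12.9966 ⇒ V=13.7115 exercise  boundary S*=106.0985
step 4: (k=4,j=0): S=60.6449, (K−S)⁺=59.1651, hold=58.4502 ⇒ V=59.1651 exercise | (k=4,j=1): S=68.6713, (K−S)⁺=51.1387, hold=50.4238 ⇒ V=51.1387 exercise | (k=4,j=2): S=77.7600, (K−S)⁺=42.0500, hold=41.3351 ⇒ V=42.0500 exercise | (k=4,j=3): S=88.0516, (K−S)⁺=31.7584, hold=31.0434 ⇒ V=31.7584 exercise | (k=4,j=4): S=99.7054, (K−S)⁺=20.1046, hold=19.3897 ⇒ V=20.1046 exercise  boundary S*=99.7054
step 3: (k=3,j=0): S=64.5334, (K−S)⁺=55.2766, hold=54.5617 ⇒ V=55.2766 exercise | (k=3,j=1): S=73.0745, (K−S)⁺=46.7355, hold=46.0206 ⇒ V=46.7355 exercise | (k=3,j=2): S=82.7460, (K−S)⁺=37.0640, hold=36.3491 ⇒ V=37.0640 exercise | (k=3,j=3): S=93.6975, (K−S)⁺=26.1125, hold=25.3976 ⇒ V=26.1125 exercise  boundary S*=93.6975
step 2: (k=2,j=0): S=68.6713, (K−S)⁺=51.1387, hold=50.4238 ⇒ V=51.1387 exercise | (k=2,j=1): S=77.7600, (K−S)⁺=42.0500, hold=41.3351 ⇒ V=42.0500 exercise | (k=2,j=2): S=88.0516, (K−S)⁺=31.7584, hold=31.0434 ⇒ V=31.7584 exercise  boundary S*=88.0516
step 1: (k=1,j=0): S=73.0745, (K−S)⁺=46.7355, hold=46.0206 ⇒ V=46.7355 exercise | (k=1,j=1): S=82.7460, (K−S)⁺=37.0640, hold=36.3491 ⇒ V=37.0640 exercise  boundary S*=82.7460
step 0: (k=0,j=0): S=77.7600, (K−S)⁺=42.0500, hold=41.3351 ⇒ V=42.0500 exercise  boundary S*=77.7600

price = 42.0500
boundary = 77.7600 82.7460 88.0516 93.6975 99.7054 106.0985
tree:
42.0500
46.7355 37.0640
51.1387 42.0500 31.7584
55.2766 46.7355 37.0640 26.1125
59.1651 51.1387 42.0500 31.7584 20.1046
62.8194 55.2766 46.7355 37.0640 26.1125 13.7115
66.2534 59.1651 51.1387 42.0500 31.7584 20.1046 6.9085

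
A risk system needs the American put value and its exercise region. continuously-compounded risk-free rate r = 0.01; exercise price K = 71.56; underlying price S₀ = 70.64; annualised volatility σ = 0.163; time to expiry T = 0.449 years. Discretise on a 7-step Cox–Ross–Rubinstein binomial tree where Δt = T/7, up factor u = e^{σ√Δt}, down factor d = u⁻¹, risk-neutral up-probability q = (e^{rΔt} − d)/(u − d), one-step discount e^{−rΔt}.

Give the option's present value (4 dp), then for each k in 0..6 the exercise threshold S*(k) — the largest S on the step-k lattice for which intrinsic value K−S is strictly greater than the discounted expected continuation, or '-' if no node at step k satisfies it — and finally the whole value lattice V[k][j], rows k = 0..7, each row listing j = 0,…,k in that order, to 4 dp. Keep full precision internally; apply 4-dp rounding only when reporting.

price = 3.5153
boundary = - - - - 59.8875 62.4115 65.0419
tree:
3.5153
5.0192 2.0005
6.9256 3.0998 0.8925
9.1884 4.6485 1.5392 0.2403
11.6725 6.6908 2.5912 0.4784 0.0000
14.0944 9.1485 4.2165 0.9526 0.0000 0.0000
16.4184 11.6725 6.5181 1.8968 0.0000 0.0000 0.0000
18.6484 14.0944 9.1485 3.7768 0.0000 0.0000 0.0000 0.0000

Δt=0.06414  u=1.04215  d=0.95956  q=0.49745  discount=0.99936
step 7 (expiry): payoffs max(K−S,0) = 18.6484 14.0944 9.1485 3.7768 0.0000 0.0000 0.0000 0.0000
step 6: (k=6,j=0): S=55.1416, (K−S)⁺=16.4184, hold=16.3725 ⇒ V=16.4184 exercise | (k=6,j=1): S=59.8875, (K−S)⁺=11.6725, hold=11.6266 ⇒ V=11.6725 exercise | (k=6,j=2): S=65.0419, (K−S)⁺=6.5181, hold=6.4722 ⇒ V=6.5181 exercise | (k=6,j=3): S=70.6400, (K−S)⁺=0.9200, hold=1.8968 ⇒ V=1.8968 continue | (k=6,j=4): S=76.7199, (K−S)⁺=0.0000, hold=0.0000 ⇒ V=0.0000 continue | (k=6,j=5): S=83.3230, (K−S)⁺=0.0000, hold=0.0000 ⇒ V=0.0000 continue | (k=6,j=6): S=90.4945, (K−S)⁺=0.0000, hold=0.0000 ⇒ V=0.0000 continue  boundary S*=65.0419
step 5: (k=5,j=0): S=57.4656, (K−S)⁺=14.0944, hold=14.0485 ⇒ V=14.0944 exercise | (k=5,j=1): S=62.4115, (K−S)⁺=9.1485, hold=9.1026 ⇒ V=9.1485 exercise | (k=5,j=2): S=67.7832, (K−S)⁺=3.7768, hold=4.2165 ⇒ V=4.2165 continue | (k=5,j=3): S=73.6172, (K−S)⁺=0.0000, hold=0.9526 ⇒ V=0.9526 continue | (k=5,j=4): S=79.9533, (K−S)⁺=0.0000, hold=0.0000 ⇒ V=0.0000 continue | (k=5,j=5): S=86.8348, (K−S)⁺=0.0000, hold=0.0000 ⇒ V=0.0000 continue  boundary S*=62.4115
step 4: (k=4,j=0): S=59.8875, (K−S)⁺=11.6725, hold=11.6266 ⇒ V=11.6725 exercise | (k=4,j=1): S=65.0419, (K−S)⁺=6.5181, hold=6.6908 ⇒ V=6.6908 continue | (k=4,j=2): S=70.6400, (K−S)⁺=0.9200, hold=2.5912 ⇒ V=2.5912 continue | (k=4,j=3): S=76.7199, (K−S)⁺=0.0000, hold=0.4784 ⇒ V=0.4784 continue | (k=4,j=4): S=83.3230, (K−S)⁺=0.0000, hold=0.0000 ⇒ V=0.0000 continue  boundary S*=59.8875
step 3: (k=3,j=0): S=62.4115, (K−S)⁺=9.1485, hold=9.1884 ⇒ V=9.1884 continue | (k=3,j=1): S=67.7832, (K−S)⁺=3.7768, hold=4.6485 ⇒ V=4.6485 continue | (k=3,j=2): S=73.6172, (K−S)⁺=0.0000, hold=1.5392 ⇒ V=1.5392 continue | (k=3,j=3): S=79.9533, (K−S)⁺=0.0000, hold=0.2403 ⇒ V=0.2403 continue  boundary S*=-
step 2: (k=2,j=0): S=65.0419, (K−S)⁺=6.5181, hold=6.9256 ⇒ V=6.9256 continue | (k=2,j=1): S=70.6400, (K−S)⁺=0.9200, hold=3.0998 ⇒ V=3.0998 continue | (k=2,j=2): S=76.7199, (K−S)⁺=0.0000, hold=0.8925 ⇒ V=0.8925 continue  boundary S*=-
step 1: (k=1,j=0): S=67.7832, (K−S)⁺=3.7768, hold=5.0192 ⇒ V=5.0192 continue | (k=1,j=1): S=73.6172, (K−S)⁺=0.0000, hold=2.0005 ⇒ V=2.0005 continue  boundary S*=-
step 0: (k=0,j=0): S=70.6400, (K−S)⁺=0.9200, hold=3.5153 ⇒ V=3.5153 continue  boundary S*=-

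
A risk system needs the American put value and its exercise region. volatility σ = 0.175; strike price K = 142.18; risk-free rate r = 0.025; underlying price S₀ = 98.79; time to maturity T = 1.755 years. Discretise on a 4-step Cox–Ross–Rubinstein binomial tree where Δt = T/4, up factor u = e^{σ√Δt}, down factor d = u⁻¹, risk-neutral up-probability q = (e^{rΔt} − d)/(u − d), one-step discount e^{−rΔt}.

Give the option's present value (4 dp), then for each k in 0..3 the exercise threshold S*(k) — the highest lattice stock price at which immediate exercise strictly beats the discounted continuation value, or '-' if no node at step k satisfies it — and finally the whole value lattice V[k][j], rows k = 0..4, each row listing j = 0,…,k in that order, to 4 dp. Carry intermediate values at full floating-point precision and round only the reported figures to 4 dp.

Δt=0.43875  u=1.12290  d=0.89055  q=0.51852  discount=0.98909
step 4 (expiry): payoffs max(K−S,0) = 80.0438 63.8318 43.3900 17.6147 0.0000
step 3: (k=3,j=0): S=69.7729, (K−S)⁺=72.4071, hold=70.8561 ⇒ V=72.4071 exercise | (k=3,j=1): S=87.9774, (K−S)⁺=54.2026, hold=52.6516 ⇒ V=54.2026 exercise | (k=3,j=2): S=110.9315, (K−S)⁺=31.2485, hold=29.6974 ⇒ V=31.2485 exercise | (k=3,j=3): S=139.8747, (K−S)⁺=2.3053, hold=8.3886 ⇒ V=8.3886 continue  boundary S*=110.9315
step 2: (k=2,j=0): S=78.3482, (K−S)⁺=63.8318, hold=62.2808 ⇒ V=63.8318 exercise | (k=2,j=1): S=98.7900, (K−S)⁺=43.3900, hold=41.8390 ⇒ V=43.3900 exercise | (k=2,j=2): S=124.5653, (K−S)⁺=17.6147, hold=19.1836 ⇒ V=19.1836 continue  boundary S*=98.7900
step 1: (k=1,j=0): S=87.9774, (K−S)⁺=54.2026, hold=52.6516 ⇒ V=54.2026 exercise | (k=1,j=1): S=110.9315, (K−S)⁺=31.2485, hold=30.5021 ⇒ V=31.2485 exercise  boundary S*=110.9315
step 0: (k=0,j=0): S=98.7900, (K−S)⁺=43.3900, hold=41.8390 ⇒ V=43.3900 exercise  boundary S*=98.7900

price = 43.3900
boundary = 98.7900 110.9315 98.7900 110.9315
tree:
43.3900
54.2026 31.2485
63.8318 43.3900 19.1836
72.4071 54.2026 31.2485 8.3886
80.0438 63.8318 43.3900 17.6147 0.0000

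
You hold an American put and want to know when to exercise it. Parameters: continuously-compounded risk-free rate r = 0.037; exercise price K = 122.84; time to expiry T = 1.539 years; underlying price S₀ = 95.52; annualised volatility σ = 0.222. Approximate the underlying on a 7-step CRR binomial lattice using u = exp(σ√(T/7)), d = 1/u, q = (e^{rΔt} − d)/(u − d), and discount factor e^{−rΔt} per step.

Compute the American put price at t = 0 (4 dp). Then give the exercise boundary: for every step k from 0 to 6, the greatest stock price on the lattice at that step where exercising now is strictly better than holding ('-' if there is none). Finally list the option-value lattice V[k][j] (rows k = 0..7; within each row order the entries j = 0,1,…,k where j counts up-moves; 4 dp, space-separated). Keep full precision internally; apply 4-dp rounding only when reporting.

price = 27.5661
boundary = - 86.0770 95.5200 86.0770 95.5200 86.0770 95.5200
tree:
27.5661
36.7630 19.2798
45.2725 27.3200 11.9590
52.9407 36.7630 18.4702 5.9721
59.8509 45.2725 27.3200 10.3685 1.8964
66.0779 52.9407 36.7630 17.3321 3.9271 0.0000
71.6894 59.8509 45.2725 27.3200 8.1324 0.0000 0.0000
76.7460 66.0779 52.9407 36.7630 16.8411 0.0000 0.0000 0.0000

params: Δt=0.21986 u=1.10970 d=0.90114 q=0.51316 e^(-rΔt)=0.99190
t_7 payoffs: 76.7460 66.0779 52.9407 36.7630 16.8411 0.0000 0.0000 0.0000
t_6: node(6,0) S=51.1506 payoff=71.6894 vs cont=70.6941 → 71.6894 [stop]  node(6,1) S=62.9891 payoff=59.8509 vs cont=58.8557 → 59.8509 [stop]  node(6,2) S=77.5675 payoff=45.2725 vs cont=44.2773 → 45.2725 [stop]  node(6,3) S=95.5200 payoff=27.3200 vs cont=26.3248 → 27.3200 [stop]  node(6,4) S=117.6275 payoff=5.2125 vs cont=8.1324 → 8.1324 [wait]  node(6,5) S=144.8515 payoff=0.0000 vs cont=0.0000 → 0.0000 [wait]  node(6,6) S=178.3764 payoff=0.0000 vs cont=0.0000 → 0.0000 [wait]  ⇒ S*(6)=95.5200
t_5: node(5,0) S=56.7621 payoff=66.0779 vs cont=65.0827 → 66.0779 [stop]  node(5,1) S=69.8993 payoff=52.9407 vs cont=51.9455 → 52.9407 [stop]  node(5,2) S=86.0770 payoff=36.7630 vs cont=35.7678 → 36.7630 [stop]  node(5,3) S=105.9989 payoff=16.8411 vs cont=17.3321 → 17.3321 [wait]  node(5,4) S=130.5317 payoff=0.0000 vs cont=3.9271 → 3.9271 [wait]  node(5,5) S=160.7423 payoff=0.0000 vs cont=0.0000 → 0.0000 [wait]  ⇒ S*(5)=86.0770
t_4: node(4,0) S=62.9891 payoff=59.8509 vs cont=58.8557 → 59.8509 [stop]  node(4,1) S=77.5675 payoff=45.2725 vs cont=44.2773 → 45.2725 [stop]  node(4,2) S=95.5200 payoff=27.3200 vs cont=26.5747 → 27.3200 [stop]  node(4,3) S=117.6275 payoff=5.2125 vs cont=10.3685 → 10.3685 [wait]  node(4,4) S=144.8515 payoff=0.0000 vs cont=1.8964 → 1.8964 [wait]  ⇒ S*(4)=95.5200
t_3: node(3,0) S=69.8993 payoff=52.9407 vs cont=51.9455 → 52.9407 [stop]  node(3,1) S=86.0770 payoff=36.7630 vs cont=35.7678 → 36.7630 [stop]  node(3,2) S=105.9989 payoff=16.8411 vs cont=18.4702 → 18.4702 [wait]  node(3,3) S=130.5317 payoff=0.0000 vs cont=5.9721 → 5.9721 [wait]  ⇒ S*(3)=86.0770
t_2: node(2,0) S=77.5675 payoff=45.2725 vs cont=44.2773 → 45.2725 [stop]  node(2,1) S=95.5200 payoff=27.3200 vs cont=27.1540 → 27.3200 [stop]  node(2,2) S=117.6275 payoff=5.2125 vs cont=11.9590 → 11.9590 [wait]  ⇒ S*(2)=95.5200
t_1: node(1,0) S=86.0770 payoff=36.7630 vs cont=35.7678 → 36.7630 [stop]  node(1,1) S=105.9989 payoff=16.8411 vs cont=19.2798 → 19.2798 [wait]  ⇒ S*(1)=86.0770
t_0: node(0,0) S=95.5200 payoff=27.3200 vs cont=27.5661 → 27.5661 [wait]  ⇒ S*(0)=-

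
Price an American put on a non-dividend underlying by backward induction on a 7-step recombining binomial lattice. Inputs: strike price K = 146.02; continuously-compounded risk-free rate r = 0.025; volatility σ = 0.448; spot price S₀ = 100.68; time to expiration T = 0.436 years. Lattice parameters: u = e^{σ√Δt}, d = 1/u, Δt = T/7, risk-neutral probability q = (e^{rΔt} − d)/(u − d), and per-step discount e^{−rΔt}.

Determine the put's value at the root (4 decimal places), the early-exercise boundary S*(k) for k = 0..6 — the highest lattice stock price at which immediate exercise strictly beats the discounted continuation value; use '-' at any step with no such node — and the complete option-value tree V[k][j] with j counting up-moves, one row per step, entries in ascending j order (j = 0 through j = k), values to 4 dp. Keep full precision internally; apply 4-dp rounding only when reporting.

params: Δt=0.06229 u=1.11830 d=0.89422 q=0.47903 e^(-rΔt)=0.99844
t_7 payoffs: 99.9900 88.4554 74.0303 55.9903 33.4298 5.2157 0.0000 0.0000
t_6: node(6,0) S=51.4752 payoff=94.5448 vs cont=94.3176 → 94.5448 [stop]  node(6,1) S=64.3744 payoff=81.6456 vs cont=81.4184 → 81.6456 [stop]  node(6,2) S=80.5060 payoff=65.5140 vs cont=65.2868 → 65.5140 [stop]  node(6,3) S=100.6800 payoff=45.3400 vs cont=45.1128 → 45.3400 [stop]  node(6,4) S=125.9094 payoff=20.1106 vs cont=19.8834 → 20.1106 [stop]  node(6,5) S=157.4611 payoff=0.0000 vs cont=2.7130 → 2.7130 [wait]  node(6,6) S=196.9193 payoff=0.0000 vs cont=0.0000 → 0.0000 [wait]  ⇒ S*(6)=125.9094
t_5: node(5,0) S=57.5646 payoff=88.4554 vs cont=88.2282 → 88.4554 [stop]  node(5,1) S=71.9897 payoff=74.0303 vs cont=73.8031 → 74.0303 [stop]  node(5,2) S=90.0297 payoff=55.9903 vs cont=55.7631 → 55.9903 [stop]  node(5,3) S=112.5902 payoff=33.4298 vs cont=33.2026 → 33.4298 [stop]  node(5,4) S=140.8043 payoff=5.2157 vs cont=11.7583 → 11.7583 [wait]  node(5,5) S=176.0884 payoff=0.0000 vs cont=1.4112 → 1.4112 [wait]  ⇒ S*(5)=112.5902
t_4: node(4,0) S=64.3744 payoff=81.6456 vs cont=81.4184 → 81.6456 [stop]  node(4,1) S=80.5060 payoff=65.5140 vs cont=65.2868 → 65.5140 [stop]  node(4,2) S=100.6800 payoff=45.3400 vs cont=45.1128 → 45.3400 [stop]  node(4,3) S=125.9094 payoff=20.1106 vs cont=23.0126 → 23.0126 [wait]  node(4,4) S=157.4611 payoff=0.0000 vs cont=6.7911 → 6.7911 [wait]  ⇒ S*(4)=100.6800
t_3: node(3,0) S=71.9897 payoff=74.0303 vs cont=73.8031 → 74.0303 [stop]  node(3,1) S=90.0297 payoff=55.9903 vs cont=55.7631 → 55.9903 [stop]  node(3,2) S=112.5902 payoff=33.4298 vs cont=34.5906 → 34.5906 [wait]  node(3,3) S=140.8043 payoff=5.2157 vs cont=15.2183 → 15.2183 [wait]  ⇒ S*(3)=90.0297
t_2: node(2,0) S=80.5060 payoff=65.5140 vs cont=65.2868 → 65.5140 [stop]  node(2,1) S=100.6800 payoff=45.3400 vs cont=45.6680 → 45.6680 [wait]  node(2,2) S=125.9094 payoff=20.1106 vs cont=25.2712 → 25.2712 [wait]  ⇒ S*(2)=80.5060
t_1: node(1,0) S=90.0297 payoff=55.9903 vs cont=55.9200 → 55.9903 [stop]  node(1,1) S=112.5902 payoff=33.4298 vs cont=35.8414 → 35.8414 [wait]  ⇒ S*(1)=90.0297
t_0: node(0,0) S=100.6800 payoff=45.3400 vs cont=46.2663 → 46.2663 [wait]  ⇒ S*(0)=-

price = 46.2663
boundary = - 90.0297 80.5060 90.0297 100.6800 112.5902 125.9094
tree:
46.2663
55.9903 35.8414
65.5140 45.6680 25.2712
74.0303 55.9903 34.5906 15.2183
81.6456 65.5140 45.3400 23.0126 6.7911
88.4554 74.0303 55.9903 33.4298 11.7583 1.4112
94.5448 81.6456 65.5140 45.3400 20.1106 2.7130 0.0000
99.9900 88.4554 74.0303 55.9903 33.4298 5.2157 0.0000 0.0000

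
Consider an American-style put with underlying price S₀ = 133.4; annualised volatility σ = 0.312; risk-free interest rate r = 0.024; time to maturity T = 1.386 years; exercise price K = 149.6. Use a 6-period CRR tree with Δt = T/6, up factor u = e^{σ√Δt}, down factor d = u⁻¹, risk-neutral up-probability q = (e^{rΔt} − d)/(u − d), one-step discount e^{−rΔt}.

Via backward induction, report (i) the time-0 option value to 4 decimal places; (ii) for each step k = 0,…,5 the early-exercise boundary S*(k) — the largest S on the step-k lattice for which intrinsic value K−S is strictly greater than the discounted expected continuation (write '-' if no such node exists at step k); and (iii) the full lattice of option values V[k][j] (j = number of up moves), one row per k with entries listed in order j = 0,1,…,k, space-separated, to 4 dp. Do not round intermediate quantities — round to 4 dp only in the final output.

price = 27.8860
boundary = - - - 85.0711 98.8341 114.8236
tree:
27.8860
38.3721 16.8959
50.8584 25.3454 7.9759
64.5289 36.6986 13.3906 2.2267
76.3753 50.7659 21.9470 4.3147 0.0000
86.5721 64.5289 34.7764 8.3605 0.0000 0.0000
95.3489 76.3753 50.7659 16.2000 0.0000 0.0000 0.0000

Δt=0.23100  u=1.16178  d=0.86075  q=0.48105  discount=0.99447
step 6 (expiry): payoffs max(K−S,0) = 95.3489 76.3753 50.7659 16.2000 0.0000 0.0000 0.0000
step 5: (k=5,j=0): S=63.0279, (K−S)⁺=86.5721, hold=85.7450 ⇒ V=86.5721 exercise | (k=5,j=1): S=85.0711, (K−S)⁺=64.5289, hold=63.7018 ⇒ V=64.5289 exercise | (k=5,j=2): S=114.8236, (K−S)⁺=34.7764, hold=33.9493 ⇒ V=34.7764 exercise | (k=5,j=3): S=154.9817, (K−S)⁺=0.0000, hold=8.3605 ⇒ V=8.3605 continue | (k=5,j=4): S=209.1845, (K−S)⁺=0.0000, hold=0.0000 ⇒ V=0.0000 continue | (k=5,j=5): S=282.3441, (K−S)⁺=0.0000, hold=0.0000 ⇒ V=0.0000 continue  boundary S*=114.8236
step 4: (k=4,j=0): S=73.2247, (K−S)⁺=76.3753, hold=75.5482 ⇒ V=76.3753 exercise | (k=4,j=1): S=98.8341, (K−S)⁺=50.7659, hold=49.9388 ⇒ V=50.7659 exercise | (k=4,j=2): S=133.4000, (K−S)⁺=16.2000, hold=21.9470 ⇒ V=21.9470 continue | (k=4,j=3): S=180.0549, (K−S)⁺=0.0000, hold=4.3147 ⇒ V=4.3147 continue | (k=4,j=4): S=243.0268, (K−S)⁺=0.0000, hold=0.0000 ⇒ V=0.0000 continue  boundary S*=98.8341
step 3: (k=3,j=0): S=85.0711, (K−S)⁺=64.5289, hold=63.7018 ⇒ V=64.5289 exercise | (k=3,j=1): S=114.8236, (K−S)⁺=34.7764, hold=36.6986 ⇒ V=36.6986 continue | (k=3,j=2): S=154.9817, (K−S)⁺=0.0000, hold=13.3906 ⇒ V=13.3906 continue | (k=3,j=3): S=209.1845, (K−S)⁺=0.0000, hold=2.2267 ⇒ V=2.2267 continue  boundary S*=85.0711
step 2: (k=2,j=0): S=98.8341, (K−S)⁺=50.7659, hold=50.8584 ⇒ V=50.8584 continue | (k=2,j=1): S=133.4000, (K−S)⁺=16.2000, hold=25.3454 ⇒ V=25.3454 continue | (k=2,j=2): S=180.0549, (K−S)⁺=0.0000, hold=7.9759 ⇒ V=7.9759 continue  boundary S*=-
step 1: (k=1,j=0): S=114.8236, (K−S)⁺=34.7764, hold=38.3721 ⇒ V=38.3721 continue | (k=1,j=1): S=154.9817, (K−S)⁺=0.0000, hold=16.8959 ⇒ V=16.8959 continue  boundary S*=-
step 0: (k=0,j=0): S=133.4000, (K−S)⁺=16.2000, hold=27.8860 ⇒ V=27.8860 continue  boundary S*=-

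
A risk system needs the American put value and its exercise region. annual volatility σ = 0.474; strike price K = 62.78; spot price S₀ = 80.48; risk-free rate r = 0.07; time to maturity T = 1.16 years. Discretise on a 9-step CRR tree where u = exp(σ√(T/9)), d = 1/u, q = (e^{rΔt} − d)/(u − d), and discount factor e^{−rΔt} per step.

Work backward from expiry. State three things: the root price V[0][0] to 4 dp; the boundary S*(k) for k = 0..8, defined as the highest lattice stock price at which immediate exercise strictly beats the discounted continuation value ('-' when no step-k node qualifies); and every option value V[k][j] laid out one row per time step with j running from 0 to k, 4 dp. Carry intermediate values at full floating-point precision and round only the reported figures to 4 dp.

Δt=0.12889, u=1.18551, d=0.84352, q=0.48406, disc=e^(-rΔt)=0.99102
k=9 terminal: V=max(K-S,0) → 45.3800 38.3256 28.4111 14.4769 0.0000 0.0000 0.0000 0.0000 0.0000 0.0000
k=8: j=0 S=20.6278 intr=42.1522 cont=41.5883 V=42.1522[EX]; j=1 S=28.9909 intr=33.7891 cont=33.2252 V=33.7891[EX]; j=2 S=40.7446 intr=22.0354 cont=21.4715 V=22.0354[EX]; j=3 S=57.2637 intr=5.5163 cont=7.4021 V=7.4021[hold]; j=4 S=80.4800 intr=0.0000 cont=0.0000 V=0.0000[hold]; j=5 S=113.1089 intr=0.0000 cont=0.0000 V=0.0000[hold]; j=6 S=158.9665 intr=0.0000 cont=0.0000 V=0.0000[hold]; j=7 S=223.4161 intr=0.0000 cont=0.0000 V=0.0000[hold]; j=8 S=313.9954 intr=0.0000 cont=0.0000 V=0.0000[hold]  S*(8)=40.7446
k=7: j=0 S=24.4544 intr=38.3256 cont=37.7617 V=38.3256[EX]; j=1 S=34.3689 intr=28.4111 cont=27.8472 V=28.4111[EX]; j=2 S=48.3031 intr=14.4769 cont=14.8177 V=14.8177[hold]; j=3 S=67.8865 intr=0.0000 cont=3.7847 V=3.7847[hold]; j=4 S=95.4097 intr=0.0000 cont=0.0000 V=0.0000[hold]; j=5 S=134.0915 intr=0.0000 cont=0.0000 V=0.0000[hold]; j=6 S=188.4560 intr=0.0000 cont=0.0000 V=0.0000[hold]; j=7 S=264.8615 intr=0.0000 cont=0.0000 V=0.0000[hold]  S*(7)=34.3689
k=6: j=0 S=28.9909 intr=33.7891 cont=33.2252 V=33.7891[EX]; j=1 S=40.7446 intr=22.0354 cont=21.6350 V=22.0354[EX]; j=2 S=57.2637 intr=5.5163 cont=9.3920 V=9.3920[hold]; j=3 S=80.4800 intr=0.0000 cont=1.9352 V=1.9352[hold]; j=4 S=113.1089 intr=0.0000 cont=0.0000 V=0.0000[hold]; j=5 S=158.9665 intr=0.0000 cont=0.0000 V=0.0000[hold]; j=6 S=223.4161 intr=0.0000 cont=0.0000 V=0.0000[hold]  S*(6)=40.7446
k=5: j=0 S=34.3689 intr=28.4111 cont=27.8472 V=28.4111[EX]; j=1 S=48.3031 intr=14.4769 cont=15.7723 V=15.7723[hold]; j=2 S=67.8865 intr=0.0000 cont=5.7305 V=5.7305[hold]; j=3 S=95.4097 intr=0.0000 cont=0.9895 V=0.9895[hold]; j=4 S=134.0915 intr=0.0000 cont=0.0000 V=0.0000[hold]; j=5 S=188.4560 intr=0.0000 cont=0.0000 V=0.0000[hold]  S*(5)=34.3689
k=4: j=0 S=40.7446 intr=22.0354 cont=22.0929 V=22.0929[hold]; j=1 S=57.2637 intr=5.5163 cont=10.8134 V=10.8134[hold]; j=2 S=80.4800 intr=0.0000 cont=3.4047 V=3.4047[hold]; j=3 S=113.1089 intr=0.0000 cont=0.5059 V=0.5059[hold]; j=4 S=158.9665 intr=0.0000 cont=0.0000 V=0.0000[hold]  S*(4)=-
k=3: j=0 S=48.3031 intr=14.4769 cont=16.4836 V=16.4836[hold]; j=1 S=67.8865 intr=0.0000 cont=7.1622 V=7.1622[hold]; j=2 S=95.4097 intr=0.0000 cont=1.9835 V=1.9835[hold]; j=3 S=134.0915 intr=0.0000 cont=0.2587 V=0.2587[hold]  S*(3)=-
k=2: j=0 S=57.2637 intr=5.5163 cont=11.8639 V=11.8639[hold]; j=1 S=80.4800 intr=0.0000 cont=4.6136 V=4.6136[hold]; j=2 S=113.1089 intr=0.0000 cont=1.1383 V=1.1383[hold]  S*(2)=-
k=1: j=0 S=67.8865 intr=0.0000 cont=8.2793 V=8.2793[hold]; j=1 S=95.4097 intr=0.0000 cont=2.9050 V=2.9050[hold]  S*(1)=-
k=0: j=0 S=80.4800 intr=0.0000 cont=5.6268 V=5.6268[hold]  S*(0)=-

price = 5.6268
boundary = - - - - - 34.3689 40.7446 34.3689 40.7446
tree:
5.6268
8.2793 2.9050
11.8639 4.6136 1.1383
16.4836 7.1622 1.9835 0.2587
22.0929 10.8134 3.4047 0.5059 0.0000
28.4111 15.7723 5.7305 0.9895 0.0000 0.0000
33.7891 22.0354 9.3920 1.9352 0.0000 0.0000 0.0000
38.3256 28.4111 14.8177 3.7847 0.0000 0.0000 0.0000 0.0000
42.1522 33.7891 22.0354 7.4021 0.0000 0.0000 0.0000 0.0000 0.0000
45.3800 38.3256 28.4111 14.4769 0.0000 0.0000 0.0000 0.0000 0.0000 0.0000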